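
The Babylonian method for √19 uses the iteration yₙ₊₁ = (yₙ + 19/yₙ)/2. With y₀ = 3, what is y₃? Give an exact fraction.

y₁ = (3 + 19/3)/2 = 14/3.
y₂ = (14/3 + 19/(14/3))/2 = 367/84.
y₃ = (367/84 + 19/(367/84))/2 = 268753/61656.

268753/61656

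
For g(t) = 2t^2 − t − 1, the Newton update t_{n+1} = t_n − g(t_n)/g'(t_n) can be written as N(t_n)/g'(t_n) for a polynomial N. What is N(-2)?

9

g'(t) = 4t − 1.
N(t) = t·g'(t) − g(t) = t·(4t − 1) − (2t^2 − t − 1) = 2t^2 + 1.
N(-2) = 9.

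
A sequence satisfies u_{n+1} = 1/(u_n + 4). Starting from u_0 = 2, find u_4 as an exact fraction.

106/449

u_1 = 1/(2 + 4) = 1/6.
u_2 = 1/(1/6 + 4) = 6/25.
u_3 = 1/(6/25 + 4) = 25/106.
u_4 = 1/(25/106 + 4) = 106/449.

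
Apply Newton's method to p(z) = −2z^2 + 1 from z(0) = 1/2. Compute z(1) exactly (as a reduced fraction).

3/4

p'(z) = −4z.
p(1/2) = 1/2, p'(1/2) = −2, so z(1) = (1/2) − (1/2)/(−2) = 3/4.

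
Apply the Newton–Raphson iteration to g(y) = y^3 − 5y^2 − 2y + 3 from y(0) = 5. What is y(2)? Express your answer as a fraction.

g'(y) = 3y^2 − 10y − 2.
g(5) = −7, g'(5) = 23, so y(1) = 5 − (−7)/23 = 122/23.
g(122/23) = 11613/12167, g'(122/23) = 15534/529, so y(2) = (122/23) − (11613/12167)/(15534/529) = 627845/119094.

627845/119094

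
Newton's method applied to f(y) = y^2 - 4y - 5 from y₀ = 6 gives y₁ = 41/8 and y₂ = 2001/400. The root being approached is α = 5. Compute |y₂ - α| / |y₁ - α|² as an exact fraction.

4/25

y₁ - α = 41/8 - 5 = 1/8, so |y₁ - α| = 1/8.
y₂ - α = 2001/400 - 5 = 1/400, so |y₂ - α| = 1/400.
|y₁ - α|² = 1/64.
Ratio = (1/400) / (1/64) = 4/25.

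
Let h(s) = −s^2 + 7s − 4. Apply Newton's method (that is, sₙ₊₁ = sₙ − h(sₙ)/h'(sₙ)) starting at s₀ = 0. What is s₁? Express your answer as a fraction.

4/7

h'(s) = −2s + 7.
h(0) = −4, h'(0) = 7, so s₁ = 0 − (−4)/7 = 4/7.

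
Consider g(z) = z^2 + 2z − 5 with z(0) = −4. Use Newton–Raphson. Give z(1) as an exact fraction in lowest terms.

−7/2

g'(z) = 2z + 2.
g(−4) = 3, g'(−4) = −6, so z(1) = (−4) − 3/(−6) = −7/2.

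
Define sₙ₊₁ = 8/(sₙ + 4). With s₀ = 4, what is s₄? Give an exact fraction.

s₁ = 8/(4 + 4) = 1.
s₂ = 8/(1 + 4) = 8/5.
s₃ = 8/(8/5 + 4) = 10/7.
s₄ = 8/(10/7 + 4) = 28/19.

28/19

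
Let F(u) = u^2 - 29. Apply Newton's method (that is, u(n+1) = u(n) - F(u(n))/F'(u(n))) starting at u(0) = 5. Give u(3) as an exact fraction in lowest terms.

528527/98145

F'(u) = 2u.
F(5) = -4, F'(5) = 10, so u(1) = 5 - (-4)/10 = 27/5.
F(27/5) = 4/25, F'(27/5) = 54/5, so u(2) = (27/5) - (4/25)/(54/5) = 727/135.
F(727/135) = 4/18225, F'(727/135) = 1454/135, so u(3) = (727/135) - (4/18225)/(1454/135) = 528527/98145.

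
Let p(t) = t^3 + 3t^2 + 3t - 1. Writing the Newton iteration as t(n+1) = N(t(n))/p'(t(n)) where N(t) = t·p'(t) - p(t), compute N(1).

p'(t) = 3t^2 + 6t + 3.
N(t) = t·p'(t) - p(t) = t·(3t^2 + 6t + 3) - (t^3 + 3t^2 + 3t - 1) = 2t^3 + 3t^2 + 1.
N(1) = 6.

6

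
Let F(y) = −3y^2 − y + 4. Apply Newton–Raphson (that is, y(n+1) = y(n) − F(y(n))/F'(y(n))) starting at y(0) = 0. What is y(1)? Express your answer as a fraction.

4

F'(y) = −6y − 1.
F(0) = 4, F'(0) = −1, so y(1) = 0 − 4/(−1) = 4.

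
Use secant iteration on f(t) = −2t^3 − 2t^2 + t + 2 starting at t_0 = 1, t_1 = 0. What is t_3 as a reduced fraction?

f(1) = −1, f(0) = 2. t_2 = 0 − 2·(0 − 1)/(2 − (−1)) = 2/3.
f(0) = 2, f(2/3) = 32/27. t_3 = (2/3) − (32/27)·((2/3) − 0)/((32/27) − 2) = 18/11.

18/11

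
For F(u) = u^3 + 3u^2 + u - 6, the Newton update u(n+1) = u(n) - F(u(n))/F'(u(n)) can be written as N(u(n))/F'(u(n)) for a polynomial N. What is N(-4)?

-74

F'(u) = 3u^2 + 6u + 1.
N(u) = u·F'(u) - F(u) = u·(3u^2 + 6u + 1) - (u^3 + 3u^2 + u - 6) = 2u^3 + 3u^2 + 6.
N(-4) = -74.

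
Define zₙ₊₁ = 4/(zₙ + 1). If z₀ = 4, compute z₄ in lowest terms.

z₁ = 4/(4 + 1) = 4/5.
z₂ = 4/(4/5 + 1) = 20/9.
z₃ = 4/(20/9 + 1) = 36/29.
z₄ = 4/(36/29 + 1) = 116/65.

116/65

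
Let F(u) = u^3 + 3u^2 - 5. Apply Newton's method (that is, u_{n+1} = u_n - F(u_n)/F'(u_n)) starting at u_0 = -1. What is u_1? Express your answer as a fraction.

-2

F'(u) = 3u^2 + 6u.
F(-1) = -3, F'(-1) = -3, so u_1 = (-1) - (-3)/(-3) = -2.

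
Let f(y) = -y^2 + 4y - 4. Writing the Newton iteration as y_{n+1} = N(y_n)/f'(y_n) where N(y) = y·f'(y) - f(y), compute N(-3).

-5

f'(y) = -2y + 4.
N(y) = y·f'(y) - f(y) = y·(-2y + 4) - (-y^2 + 4y - 4) = -y^2 + 4.
N(-3) = -5.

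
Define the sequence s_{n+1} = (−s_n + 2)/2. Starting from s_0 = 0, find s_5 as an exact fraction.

11/16

s_1 = (−0 + 2)/2 = 1.
s_2 = (−1 + 2)/2 = 1/2.
s_3 = (−(1/2) + 2)/2 = 3/4.
s_4 = (−(3/4) + 2)/2 = 5/8.
s_5 = (−(5/8) + 2)/2 = 11/16.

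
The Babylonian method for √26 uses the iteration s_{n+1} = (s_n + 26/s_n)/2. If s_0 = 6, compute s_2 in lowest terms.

s_1 = (6 + 26/6)/2 = 31/6.
s_2 = (31/6 + 26/(31/6))/2 = 1897/372.

1897/372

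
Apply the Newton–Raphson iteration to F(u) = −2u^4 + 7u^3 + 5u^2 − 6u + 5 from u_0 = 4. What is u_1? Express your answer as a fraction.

565/142

F'(u) = −8u^3 + 21u^2 + 10u − 6.
F(4) = −3, F'(4) = −142, so u_1 = 4 − (−3)/(−142) = 565/142.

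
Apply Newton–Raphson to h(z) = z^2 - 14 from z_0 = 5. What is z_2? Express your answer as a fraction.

h'(z) = 2z.
h(5) = 11, h'(5) = 10, so z_1 = 5 - 11/10 = 39/10.
h(39/10) = 121/100, h'(39/10) = 39/5, so z_2 = (39/10) - (121/100)/(39/5) = 2921/780.

2921/780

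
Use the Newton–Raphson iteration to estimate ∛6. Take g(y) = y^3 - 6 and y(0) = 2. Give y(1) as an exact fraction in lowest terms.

11/6

g'(y) = 3y^2.
g(2) = 2, g'(2) = 12, so y(1) = 2 - 2/12 = 11/6.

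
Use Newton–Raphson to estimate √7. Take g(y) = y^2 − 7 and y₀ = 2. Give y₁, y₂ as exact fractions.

g'(y) = 2y.
g(2) = −3, g'(2) = 4, so y₁ = 2 − (−3)/4 = 11/4.
g(11/4) = 9/16, g'(11/4) = 11/2, so y₂ = (11/4) − (9/16)/(11/2) = 233/88.

y₁ = 11/4, y₂ = 233/88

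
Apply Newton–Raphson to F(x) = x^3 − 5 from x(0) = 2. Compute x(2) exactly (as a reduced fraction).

503/294

F'(x) = 3x^2.
F(2) = 3, F'(2) = 12, so x(1) = 2 − 3/12 = 7/4.
F(7/4) = 23/64, F'(7/4) = 147/16, so x(2) = (7/4) − (23/64)/(147/16) = 503/294.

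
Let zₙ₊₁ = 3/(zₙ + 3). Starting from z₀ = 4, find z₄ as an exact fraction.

31/39

z₁ = 3/(4 + 3) = 3/7.
z₂ = 3/(3/7 + 3) = 7/8.
z₃ = 3/(7/8 + 3) = 24/31.
z₄ = 3/(24/31 + 3) = 31/39.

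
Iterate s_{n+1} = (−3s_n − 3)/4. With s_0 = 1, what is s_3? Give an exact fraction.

−33/32

s_1 = (−3·1 − 3)/4 = −3/2.
s_2 = (−3·(−3/2) − 3)/4 = 3/8.
s_3 = (−3·(3/8) − 3)/4 = −33/32.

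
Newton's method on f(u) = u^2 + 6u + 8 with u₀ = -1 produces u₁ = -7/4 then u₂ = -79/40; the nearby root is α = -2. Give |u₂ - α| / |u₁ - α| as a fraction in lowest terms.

1/10

u₁ - α = -7/4 - (-2) = -7/4 + 2 = 1/4, so |u₁ - α| = 1/4.
u₂ - α = -79/40 - (-2) = -79/40 + 2 = 1/40, so |u₂ - α| = 1/40.
Ratio = (1/40) / (1/4) = 1/10.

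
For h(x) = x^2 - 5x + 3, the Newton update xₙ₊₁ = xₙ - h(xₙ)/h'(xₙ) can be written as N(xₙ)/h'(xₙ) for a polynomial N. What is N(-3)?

6

h'(x) = 2x - 5.
N(x) = x·h'(x) - h(x) = x·(2x - 5) - (x^2 - 5x + 3) = x^2 - 3.
N(-3) = 6.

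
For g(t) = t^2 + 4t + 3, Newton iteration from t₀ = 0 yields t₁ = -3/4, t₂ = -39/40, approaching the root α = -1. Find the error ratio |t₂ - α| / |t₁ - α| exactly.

t₁ - α = -3/4 - (-1) = -3/4 + 1 = 1/4, so |t₁ - α| = 1/4.
t₂ - α = -39/40 - (-1) = -39/40 + 1 = 1/40, so |t₂ - α| = 1/40.
Ratio = (1/40) / (1/4) = 1/10.

1/10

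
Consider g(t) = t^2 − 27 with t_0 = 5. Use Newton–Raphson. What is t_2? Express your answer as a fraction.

g'(t) = 2t.
g(5) = −2, g'(5) = 10, so t_1 = 5 − (−2)/10 = 26/5.
g(26/5) = 1/25, g'(26/5) = 52/5, so t_2 = (26/5) − (1/25)/(52/5) = 1351/260.

1351/260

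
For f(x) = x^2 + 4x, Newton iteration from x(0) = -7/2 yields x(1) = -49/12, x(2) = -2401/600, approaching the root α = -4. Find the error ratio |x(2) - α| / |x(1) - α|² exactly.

x(1) - α = -49/12 - (-4) = -49/12 + 4 = -1/12, so |x(1) - α| = 1/12.
x(2) - α = -2401/600 - (-4) = -2401/600 + 4 = -1/600, so |x(2) - α| = 1/600.
|x(1) - α|² = 1/144.
Ratio = (1/600) / (1/144) = 6/25.

6/25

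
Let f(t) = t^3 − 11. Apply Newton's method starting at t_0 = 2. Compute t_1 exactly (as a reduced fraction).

9/4

f'(t) = 3t^2.
f(2) = −3, f'(2) = 12, so t_1 = 2 − (−3)/12 = 9/4.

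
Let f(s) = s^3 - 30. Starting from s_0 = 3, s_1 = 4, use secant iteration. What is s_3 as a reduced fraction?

80271/25886

f(3) = -3, f(4) = 34. s_2 = 4 - 34·(4 - 3)/(34 - (-3)) = 114/37.
f(4) = 34, f(114/37) = -38046/50653. s_3 = (114/37) - (-38046/50653)·((114/37) - 4)/((-38046/50653) - 34) = 80271/25886.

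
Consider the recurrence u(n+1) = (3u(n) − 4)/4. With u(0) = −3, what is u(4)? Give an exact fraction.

u(1) = (3·(−3) − 4)/4 = −13/4.
u(2) = (3·(−13/4) − 4)/4 = −55/16.
u(3) = (3·(−55/16) − 4)/4 = −229/64.
u(4) = (3·(−229/64) − 4)/4 = −943/256.

−943/256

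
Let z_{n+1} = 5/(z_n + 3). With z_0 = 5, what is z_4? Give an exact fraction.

z_1 = 5/(5 + 3) = 5/8.
z_2 = 5/(5/8 + 3) = 40/29.
z_3 = 5/(40/29 + 3) = 145/127.
z_4 = 5/(145/127 + 3) = 635/526.

635/526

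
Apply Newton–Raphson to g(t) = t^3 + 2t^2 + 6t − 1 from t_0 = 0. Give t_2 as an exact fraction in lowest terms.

g'(t) = 3t^2 + 4t + 6.
g(0) = −1, g'(0) = 6, so t_1 = 0 − (−1)/6 = 1/6.
g(1/6) = 13/216, g'(1/6) = 27/4, so t_2 = (1/6) − (13/216)/(27/4) = 115/729.

115/729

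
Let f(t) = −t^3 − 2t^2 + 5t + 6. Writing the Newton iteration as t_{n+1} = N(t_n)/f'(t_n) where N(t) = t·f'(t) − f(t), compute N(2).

−30

f'(t) = −3t^2 − 4t + 5.
N(t) = t·f'(t) − f(t) = t·(−3t^2 − 4t + 5) − (−t^3 − 2t^2 + 5t + 6) = −2t^3 − 2t^2 − 6.
N(2) = −30.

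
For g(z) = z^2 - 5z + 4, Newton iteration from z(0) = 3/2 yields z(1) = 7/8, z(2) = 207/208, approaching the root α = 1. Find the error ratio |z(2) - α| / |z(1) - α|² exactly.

4/13

z(1) - α = 7/8 - 1 = -1/8, so |z(1) - α| = 1/8.
z(2) - α = 207/208 - 1 = -1/208, so |z(2) - α| = 1/208.
|z(1) - α|² = 1/64.
Ratio = (1/208) / (1/64) = 4/13.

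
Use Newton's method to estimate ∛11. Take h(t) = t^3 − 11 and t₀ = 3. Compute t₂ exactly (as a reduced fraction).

h'(t) = 3t^2.
h(3) = 16, h'(3) = 27, so t₁ = 3 − 16/27 = 65/27.
h(65/27) = 58112/19683, h'(65/27) = 4225/243, so t₂ = (65/27) − (58112/19683)/(4225/243) = 765763/342225.

765763/342225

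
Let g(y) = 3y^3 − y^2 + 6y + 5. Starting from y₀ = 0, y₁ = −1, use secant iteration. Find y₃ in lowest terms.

g(0) = 5, g(−1) = −5. y₂ = (−1) − (−5)·((−1) − 0)/((−5) − 5) = −1/2.
g(−1) = −5, g(−1/2) = 11/8. y₃ = (−1/2) − (11/8)·((−1/2) − (−1))/((11/8) − (−5)) = −31/51.

−31/51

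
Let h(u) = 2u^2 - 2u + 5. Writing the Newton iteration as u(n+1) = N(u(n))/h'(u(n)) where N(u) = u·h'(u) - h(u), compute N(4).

27

h'(u) = 4u - 2.
N(u) = u·h'(u) - h(u) = u·(4u - 2) - (2u^2 - 2u + 5) = 2u^2 - 5.
N(4) = 27.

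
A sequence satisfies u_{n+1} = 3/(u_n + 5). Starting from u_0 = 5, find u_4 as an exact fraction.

885/1634

u_1 = 3/(5 + 5) = 3/10.
u_2 = 3/(3/10 + 5) = 30/53.
u_3 = 3/(30/53 + 5) = 159/295.
u_4 = 3/(159/295 + 5) = 885/1634.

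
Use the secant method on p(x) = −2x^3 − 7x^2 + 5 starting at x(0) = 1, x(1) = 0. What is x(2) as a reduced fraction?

p(1) = −4, p(0) = 5. x(2) = 0 − 5·(0 − 1)/(5 − (−4)) = 5/9.

5/9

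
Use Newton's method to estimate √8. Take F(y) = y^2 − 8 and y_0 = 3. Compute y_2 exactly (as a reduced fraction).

F'(y) = 2y.
F(3) = 1, F'(3) = 6, so y_1 = 3 − 1/6 = 17/6.
F(17/6) = 1/36, F'(17/6) = 17/3, so y_2 = (17/6) − (1/36)/(17/3) = 577/204.

577/204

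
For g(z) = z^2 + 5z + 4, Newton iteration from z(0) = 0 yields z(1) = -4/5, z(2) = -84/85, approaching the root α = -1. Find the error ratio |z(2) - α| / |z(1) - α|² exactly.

5/17

z(1) - α = -4/5 - (-1) = -4/5 + 1 = 1/5, so |z(1) - α| = 1/5.
z(2) - α = -84/85 - (-1) = -84/85 + 1 = 1/85, so |z(2) - α| = 1/85.
|z(1) - α|² = 1/25.
Ratio = (1/85) / (1/25) = 5/17.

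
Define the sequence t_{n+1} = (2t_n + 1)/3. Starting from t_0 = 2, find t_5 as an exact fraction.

t_1 = (2·2 + 1)/3 = 5/3.
t_2 = (2·(5/3) + 1)/3 = 13/9.
t_3 = (2·(13/9) + 1)/3 = 35/27.
t_4 = (2·(35/27) + 1)/3 = 97/81.
t_5 = (2·(97/81) + 1)/3 = 275/243.

275/243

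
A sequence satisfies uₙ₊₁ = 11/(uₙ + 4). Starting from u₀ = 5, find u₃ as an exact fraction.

517/287

u₁ = 11/(5 + 4) = 11/9.
u₂ = 11/(11/9 + 4) = 99/47.
u₃ = 11/(99/47 + 4) = 517/287.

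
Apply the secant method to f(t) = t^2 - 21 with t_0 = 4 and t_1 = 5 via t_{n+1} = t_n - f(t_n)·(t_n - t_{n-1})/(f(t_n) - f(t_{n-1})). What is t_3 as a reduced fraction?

f(4) = -5, f(5) = 4. t_2 = 5 - 4·(5 - 4)/(4 - (-5)) = 41/9.
f(5) = 4, f(41/9) = -20/81. t_3 = (41/9) - (-20/81)·((41/9) - 5)/((-20/81) - 4) = 197/43.

197/43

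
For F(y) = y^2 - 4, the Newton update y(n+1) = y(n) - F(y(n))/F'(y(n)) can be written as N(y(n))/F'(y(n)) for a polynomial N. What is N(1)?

5

F'(y) = 2y.
N(y) = y·F'(y) - F(y) = y·(2y) - (y^2 - 4) = y^2 + 4.
N(1) = 5.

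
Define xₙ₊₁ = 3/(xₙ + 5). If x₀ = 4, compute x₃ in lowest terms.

48/89

x₁ = 3/(4 + 5) = 1/3.
x₂ = 3/(1/3 + 5) = 9/16.
x₃ = 3/(9/16 + 5) = 48/89.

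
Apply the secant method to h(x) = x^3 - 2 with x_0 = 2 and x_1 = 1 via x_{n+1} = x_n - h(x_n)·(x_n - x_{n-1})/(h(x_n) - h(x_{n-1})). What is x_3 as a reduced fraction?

218/169

h(2) = 6, h(1) = -1. x_2 = 1 - (-1)·(1 - 2)/((-1) - 6) = 8/7.
h(1) = -1, h(8/7) = -174/343. x_3 = (8/7) - (-174/343)·((8/7) - 1)/((-174/343) - (-1)) = 218/169.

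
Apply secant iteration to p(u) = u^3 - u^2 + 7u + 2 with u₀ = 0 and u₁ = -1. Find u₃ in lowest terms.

-202/769

p(0) = 2, p(-1) = -7. u₂ = (-1) - (-7)·((-1) - 0)/((-7) - 2) = -2/9.
p(-1) = -7, p(-2/9) = 280/729. u₃ = (-2/9) - (280/729)·((-2/9) - (-1))/((280/729) - (-7)) = -202/769.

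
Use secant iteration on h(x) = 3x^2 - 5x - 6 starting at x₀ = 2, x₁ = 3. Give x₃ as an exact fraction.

h(2) = -4, h(3) = 6. x₂ = 3 - 6·(3 - 2)/(6 - (-4)) = 12/5.
h(3) = 6, h(12/5) = -18/25. x₃ = (12/5) - (-18/25)·((12/5) - 3)/((-18/25) - 6) = 69/28.

69/28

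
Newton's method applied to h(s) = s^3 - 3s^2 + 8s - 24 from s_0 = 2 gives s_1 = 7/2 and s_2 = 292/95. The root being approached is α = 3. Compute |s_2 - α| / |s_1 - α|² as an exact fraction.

28/95

s_1 - α = 7/2 - 3 = 1/2, so |s_1 - α| = 1/2.
s_2 - α = 292/95 - 3 = 7/95, so |s_2 - α| = 7/95.
|s_1 - α|² = 1/4.
Ratio = (7/95) / (1/4) = 28/95.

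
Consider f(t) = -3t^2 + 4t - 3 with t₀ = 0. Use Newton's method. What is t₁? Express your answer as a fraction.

3/4

f'(t) = -6t + 4.
f(0) = -3, f'(0) = 4, so t₁ = 0 - (-3)/4 = 3/4.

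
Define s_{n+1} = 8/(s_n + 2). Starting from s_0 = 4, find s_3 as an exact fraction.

s_1 = 8/(4 + 2) = 4/3.
s_2 = 8/(4/3 + 2) = 12/5.
s_3 = 8/(12/5 + 2) = 20/11.

20/11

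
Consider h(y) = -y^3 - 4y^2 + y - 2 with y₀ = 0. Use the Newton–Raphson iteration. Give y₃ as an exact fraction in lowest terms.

h'(y) = -3y^2 - 8y + 1.
h(0) = -2, h'(0) = 1, so y₁ = 0 - (-2)/1 = 2.
h(2) = -24, h'(2) = -27, so y₂ = 2 - (-24)/(-27) = 10/9.
h(10/9) = -5248/729, h'(10/9) = -313/27, so y₃ = (10/9) - (-5248/729)/(-313/27) = 4142/8451.

4142/8451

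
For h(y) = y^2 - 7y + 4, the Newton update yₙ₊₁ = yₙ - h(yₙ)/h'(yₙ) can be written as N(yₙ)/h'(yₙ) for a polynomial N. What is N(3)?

5

h'(y) = 2y - 7.
N(y) = y·h'(y) - h(y) = y·(2y - 7) - (y^2 - 7y + 4) = y^2 - 4.
N(3) = 5.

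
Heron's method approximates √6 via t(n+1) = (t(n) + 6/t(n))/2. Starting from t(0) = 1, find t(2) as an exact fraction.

t(1) = (1 + 6/1)/2 = 7/2.
t(2) = (7/2 + 6/(7/2))/2 = 73/28.

73/28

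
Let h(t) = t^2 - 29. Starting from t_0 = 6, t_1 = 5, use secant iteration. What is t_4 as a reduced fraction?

h(6) = 7, h(5) = -4. t_2 = 5 - (-4)·(5 - 6)/((-4) - 7) = 59/11.
h(5) = -4, h(59/11) = -28/121. t_3 = (59/11) - (-28/121)·((59/11) - 5)/((-28/121) - (-4)) = 307/57.
h(59/11) = -28/121, h(307/57) = 28/3249. t_4 = (307/57) - (28/3249)·((307/57) - (59/11))/((28/3249) - (-28/121)) = 9074/1685.

9074/1685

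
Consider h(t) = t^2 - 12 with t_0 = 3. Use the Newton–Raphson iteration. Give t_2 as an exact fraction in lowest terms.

97/28

h'(t) = 2t.
h(3) = -3, h'(3) = 6, so t_1 = 3 - (-3)/6 = 7/2.
h(7/2) = 1/4, h'(7/2) = 7, so t_2 = (7/2) - (1/4)/7 = 97/28.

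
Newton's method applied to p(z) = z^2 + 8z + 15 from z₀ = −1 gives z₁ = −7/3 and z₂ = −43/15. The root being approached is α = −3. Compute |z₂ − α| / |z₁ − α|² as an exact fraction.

3/10

z₁ − α = −7/3 − (−3) = −7/3 + 3 = 2/3, so |z₁ − α| = 2/3.
z₂ − α = −43/15 − (−3) = −43/15 + 3 = 2/15, so |z₂ − α| = 2/15.
|z₁ − α|² = 4/9.
Ratio = (2/15) / (4/9) = 3/10.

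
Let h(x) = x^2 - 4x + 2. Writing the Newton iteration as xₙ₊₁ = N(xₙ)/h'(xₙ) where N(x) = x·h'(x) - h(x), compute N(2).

h'(x) = 2x - 4.
N(x) = x·h'(x) - h(x) = x·(2x - 4) - (x^2 - 4x + 2) = x^2 - 2.
N(2) = 2.

2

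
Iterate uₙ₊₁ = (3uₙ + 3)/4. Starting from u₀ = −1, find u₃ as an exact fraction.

21/16

u₁ = (3·(−1) + 3)/4 = 0.
u₂ = (3·0 + 3)/4 = 3/4.
u₃ = (3·(3/4) + 3)/4 = 21/16.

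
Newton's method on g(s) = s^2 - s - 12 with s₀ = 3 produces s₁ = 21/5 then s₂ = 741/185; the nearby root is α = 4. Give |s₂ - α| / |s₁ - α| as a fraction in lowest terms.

s₁ - α = 21/5 - 4 = 1/5, so |s₁ - α| = 1/5.
s₂ - α = 741/185 - 4 = 1/185, so |s₂ - α| = 1/185.
Ratio = (1/185) / (1/5) = 1/37.

1/37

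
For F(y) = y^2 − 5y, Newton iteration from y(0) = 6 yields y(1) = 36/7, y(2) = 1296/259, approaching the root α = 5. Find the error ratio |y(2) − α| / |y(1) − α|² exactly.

y(1) − α = 36/7 − 5 = 1/7, so |y(1) − α| = 1/7.
y(2) − α = 1296/259 − 5 = 1/259, so |y(2) − α| = 1/259.
|y(1) − α|² = 1/49.
Ratio = (1/259) / (1/49) = 7/37.

7/37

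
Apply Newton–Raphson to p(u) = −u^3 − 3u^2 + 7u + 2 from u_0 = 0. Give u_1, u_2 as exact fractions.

u_1 = −2/7, u_2 = −754/2905

p'(u) = −3u^2 − 6u + 7.
p(0) = 2, p'(0) = 7, so u_1 = 0 − 2/7 = −2/7.
p(−2/7) = −76/343, p'(−2/7) = 415/49, so u_2 = (−2/7) − (−76/343)/(415/49) = −754/2905.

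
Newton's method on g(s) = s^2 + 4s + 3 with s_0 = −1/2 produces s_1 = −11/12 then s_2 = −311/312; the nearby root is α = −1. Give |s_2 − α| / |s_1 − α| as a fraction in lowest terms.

1/26

s_1 − α = −11/12 − (−1) = −11/12 + 1 = 1/12, so |s_1 − α| = 1/12.
s_2 − α = −311/312 − (−1) = −311/312 + 1 = 1/312, so |s_2 − α| = 1/312.
Ratio = (1/312) / (1/12) = 1/26.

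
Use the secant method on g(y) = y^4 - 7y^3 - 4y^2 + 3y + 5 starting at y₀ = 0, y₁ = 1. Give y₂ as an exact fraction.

g(0) = 5, g(1) = -2. y₂ = 1 - (-2)·(1 - 0)/((-2) - 5) = 5/7.

5/7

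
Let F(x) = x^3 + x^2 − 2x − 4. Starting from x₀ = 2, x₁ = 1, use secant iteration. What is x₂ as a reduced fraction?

F(2) = 4, F(1) = −4. x₂ = 1 − (−4)·(1 − 2)/((−4) − 4) = 3/2.

3/2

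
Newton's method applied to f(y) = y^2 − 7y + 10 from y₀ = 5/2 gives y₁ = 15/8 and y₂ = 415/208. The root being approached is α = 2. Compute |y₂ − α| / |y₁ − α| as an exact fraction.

1/26

y₁ − α = 15/8 − 2 = −1/8, so |y₁ − α| = 1/8.
y₂ − α = 415/208 − 2 = −1/208, so |y₂ − α| = 1/208.
Ratio = (1/208) / (1/8) = 1/26.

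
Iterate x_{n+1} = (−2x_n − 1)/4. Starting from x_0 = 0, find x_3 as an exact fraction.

x_1 = (−2·0 − 1)/4 = −1/4.
x_2 = (−2·(−1/4) − 1)/4 = −1/8.
x_3 = (−2·(−1/8) − 1)/4 = −3/16.

−3/16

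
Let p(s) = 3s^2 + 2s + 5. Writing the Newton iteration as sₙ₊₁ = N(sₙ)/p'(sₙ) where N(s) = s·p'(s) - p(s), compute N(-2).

7

p'(s) = 6s + 2.
N(s) = s·p'(s) - p(s) = s·(6s + 2) - (3s^2 + 2s + 5) = 3s^2 - 5.
N(-2) = 7.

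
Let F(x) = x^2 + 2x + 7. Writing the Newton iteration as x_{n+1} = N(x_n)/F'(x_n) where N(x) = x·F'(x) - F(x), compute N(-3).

2

F'(x) = 2x + 2.
N(x) = x·F'(x) - F(x) = x·(2x + 2) - (x^2 + 2x + 7) = x^2 - 7.
N(-3) = 2.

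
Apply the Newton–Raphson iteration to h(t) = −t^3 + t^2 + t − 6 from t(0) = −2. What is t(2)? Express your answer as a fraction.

−65542/38745

h'(t) = −3t^2 + 2t + 1.
h(−2) = 4, h'(−2) = −15, so t(1) = (−2) − 4/(−15) = −26/15.
h(−26/15) = 1616/3375, h'(−26/15) = −287/25, so t(2) = (−26/15) − (1616/3375)/(−287/25) = −65542/38745.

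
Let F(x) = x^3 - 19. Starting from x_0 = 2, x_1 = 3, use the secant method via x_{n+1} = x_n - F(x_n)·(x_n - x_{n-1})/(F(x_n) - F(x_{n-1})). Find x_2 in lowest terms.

49/19

F(2) = -11, F(3) = 8. x_2 = 3 - 8·(3 - 2)/(8 - (-11)) = 49/19.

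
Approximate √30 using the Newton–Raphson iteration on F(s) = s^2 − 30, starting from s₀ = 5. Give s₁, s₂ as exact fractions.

F'(s) = 2s.
F(5) = −5, F'(5) = 10, so s₁ = 5 − (−5)/10 = 11/2.
F(11/2) = 1/4, F'(11/2) = 11, so s₂ = (11/2) − (1/4)/11 = 241/44.

s₁ = 11/2, s₂ = 241/44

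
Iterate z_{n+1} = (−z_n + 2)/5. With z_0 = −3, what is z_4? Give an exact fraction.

41/125

z_1 = (−(−3) + 2)/5 = 1.
z_2 = (−1 + 2)/5 = 1/5.
z_3 = (−(1/5) + 2)/5 = 9/25.
z_4 = (−(9/25) + 2)/5 = 41/125.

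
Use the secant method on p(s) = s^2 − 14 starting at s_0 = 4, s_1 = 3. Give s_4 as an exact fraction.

p(4) = 2, p(3) = −5. s_2 = 3 − (−5)·(3 − 4)/((−5) − 2) = 26/7.
p(3) = −5, p(26/7) = −10/49. s_3 = (26/7) − (−10/49)·((26/7) − 3)/((−10/49) − (−5)) = 176/47.
p(26/7) = −10/49, p(176/47) = 50/2209. s_4 = (176/47) − (50/2209)·((176/47) − (26/7))/((50/2209) − (−10/49)) = 4591/1227.

4591/1227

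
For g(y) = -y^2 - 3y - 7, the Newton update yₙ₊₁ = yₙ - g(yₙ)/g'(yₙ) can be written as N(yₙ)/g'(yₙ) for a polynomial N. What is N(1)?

6

g'(y) = -2y - 3.
N(y) = y·g'(y) - g(y) = y·(-2y - 3) - (-y^2 - 3y - 7) = -y^2 + 7.
N(1) = 6.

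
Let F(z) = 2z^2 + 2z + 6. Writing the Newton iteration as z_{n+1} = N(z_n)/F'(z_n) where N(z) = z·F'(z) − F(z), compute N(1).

F'(z) = 4z + 2.
N(z) = z·F'(z) − F(z) = z·(4z + 2) − (2z^2 + 2z + 6) = 2z^2 − 6.
N(1) = −4.

−4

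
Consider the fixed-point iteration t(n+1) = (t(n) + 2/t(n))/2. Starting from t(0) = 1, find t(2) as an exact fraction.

t(1) = (1 + 2/1)/2 = 3/2.
t(2) = (3/2 + 2/(3/2))/2 = 17/12.

17/12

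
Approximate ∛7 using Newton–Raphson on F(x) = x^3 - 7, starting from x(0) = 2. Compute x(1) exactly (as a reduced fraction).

23/12

F'(x) = 3x^2.
F(2) = 1, F'(2) = 12, so x(1) = 2 - 1/12 = 23/12.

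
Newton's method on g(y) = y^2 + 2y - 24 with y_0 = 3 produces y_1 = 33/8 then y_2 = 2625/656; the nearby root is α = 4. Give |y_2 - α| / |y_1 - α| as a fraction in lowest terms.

y_1 - α = 33/8 - 4 = 1/8, so |y_1 - α| = 1/8.
y_2 - α = 2625/656 - 4 = 1/656, so |y_2 - α| = 1/656.
Ratio = (1/656) / (1/8) = 1/82.

1/82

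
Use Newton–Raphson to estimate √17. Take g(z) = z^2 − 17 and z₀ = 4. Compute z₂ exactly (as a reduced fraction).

g'(z) = 2z.
g(4) = −1, g'(4) = 8, so z₁ = 4 − (−1)/8 = 33/8.
g(33/8) = 1/64, g'(33/8) = 33/4, so z₂ = (33/8) − (1/64)/(33/4) = 2177/528.

2177/528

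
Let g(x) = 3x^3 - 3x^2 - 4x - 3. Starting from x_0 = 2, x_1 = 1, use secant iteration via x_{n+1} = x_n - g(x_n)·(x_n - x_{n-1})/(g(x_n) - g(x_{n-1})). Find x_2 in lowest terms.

g(2) = 1, g(1) = -7. x_2 = 1 - (-7)·(1 - 2)/((-7) - 1) = 15/8.

15/8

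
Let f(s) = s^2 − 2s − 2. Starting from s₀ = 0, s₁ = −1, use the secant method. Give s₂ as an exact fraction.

−2/3

f(0) = −2, f(−1) = 1. s₂ = (−1) − 1·((−1) − 0)/(1 − (−2)) = −2/3.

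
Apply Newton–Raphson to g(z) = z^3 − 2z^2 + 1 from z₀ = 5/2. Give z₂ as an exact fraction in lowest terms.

g'(z) = 3z^2 − 4z.
g(5/2) = 33/8, g'(5/2) = 35/4, so z₁ = (5/2) − (33/8)/(35/4) = 71/35.
g(71/35) = 47916/42875, g'(71/35) = 5183/1225, so z₂ = (71/35) − (47916/42875)/(5183/1225) = 320077/181405.

320077/181405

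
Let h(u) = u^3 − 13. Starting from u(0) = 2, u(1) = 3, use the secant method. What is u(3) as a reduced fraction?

h(2) = −5, h(3) = 14. u(2) = 3 − 14·(3 − 2)/(14 − (−5)) = 43/19.
h(3) = 14, h(43/19) = −9660/6859. u(3) = (43/19) − (−9660/6859)·((43/19) − 3)/((−9660/6859) − 14) = 17593/7549.

17593/7549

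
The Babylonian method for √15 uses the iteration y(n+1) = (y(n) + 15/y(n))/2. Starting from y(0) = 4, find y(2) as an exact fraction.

y(1) = (4 + 15/4)/2 = 31/8.
y(2) = (31/8 + 15/(31/8))/2 = 1921/496.

1921/496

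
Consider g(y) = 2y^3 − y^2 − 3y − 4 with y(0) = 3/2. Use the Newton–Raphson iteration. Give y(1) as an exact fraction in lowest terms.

61/30

g'(y) = 6y^2 − 2y − 3.
g(3/2) = −4, g'(3/2) = 15/2, so y(1) = (3/2) − (−4)/(15/2) = 61/30.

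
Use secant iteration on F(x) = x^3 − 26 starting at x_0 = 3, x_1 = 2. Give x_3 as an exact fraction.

3319/1118

F(3) = 1, F(2) = −18. x_2 = 2 − (−18)·(2 − 3)/((−18) − 1) = 56/19.
F(2) = −18, F(56/19) = −2718/6859. x_3 = (56/19) − (−2718/6859)·((56/19) − 2)/((−2718/6859) − (−18)) = 3319/1118.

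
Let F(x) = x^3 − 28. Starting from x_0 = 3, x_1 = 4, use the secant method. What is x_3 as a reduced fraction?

F(3) = −1, F(4) = 36. x_2 = 4 − 36·(4 − 3)/(36 − (−1)) = 112/37.
F(4) = 36, F(112/37) = −13356/50653. x_3 = (112/37) − (−13356/50653)·((112/37) − 4)/((−13356/50653) − 36) = 12901/4252.

12901/4252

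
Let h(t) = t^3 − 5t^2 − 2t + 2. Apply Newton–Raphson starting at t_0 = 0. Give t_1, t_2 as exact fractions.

t_1 = 1, t_2 = 5/9

h'(t) = 3t^2 − 10t − 2.
h(0) = 2, h'(0) = −2, so t_1 = 0 − 2/(−2) = 1.
h(1) = −4, h'(1) = −9, so t_2 = 1 − (−4)/(−9) = 5/9.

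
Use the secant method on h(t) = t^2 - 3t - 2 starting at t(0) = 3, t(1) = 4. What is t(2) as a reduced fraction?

7/2

h(3) = -2, h(4) = 2. t(2) = 4 - 2·(4 - 3)/(2 - (-2)) = 7/2.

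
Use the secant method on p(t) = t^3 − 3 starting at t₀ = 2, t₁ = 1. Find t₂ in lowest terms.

p(2) = 5, p(1) = −2. t₂ = 1 − (−2)·(1 − 2)/((−2) − 5) = 9/7.

9/7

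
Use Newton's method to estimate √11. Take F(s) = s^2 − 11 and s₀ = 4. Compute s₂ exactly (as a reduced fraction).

F'(s) = 2s.
F(4) = 5, F'(4) = 8, so s₁ = 4 − 5/8 = 27/8.
F(27/8) = 25/64, F'(27/8) = 27/4, so s₂ = (27/8) − (25/64)/(27/4) = 1433/432.

1433/432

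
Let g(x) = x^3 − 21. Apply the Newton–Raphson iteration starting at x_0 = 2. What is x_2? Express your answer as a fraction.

g'(x) = 3x^2.
g(2) = −13, g'(2) = 12, so x_1 = 2 − (−13)/12 = 37/12.
g(37/12) = 14365/1728, g'(37/12) = 1369/48, so x_2 = (37/12) − (14365/1728)/(1369/48) = 68797/24642.

68797/24642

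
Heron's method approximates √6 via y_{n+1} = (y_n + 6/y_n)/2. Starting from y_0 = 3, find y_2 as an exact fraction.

49/20

y_1 = (3 + 6/3)/2 = 5/2.
y_2 = (5/2 + 6/(5/2))/2 = 49/20.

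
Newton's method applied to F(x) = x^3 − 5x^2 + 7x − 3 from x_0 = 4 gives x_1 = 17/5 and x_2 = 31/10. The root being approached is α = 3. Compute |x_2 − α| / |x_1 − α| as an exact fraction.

x_1 − α = 17/5 − 3 = 2/5, so |x_1 − α| = 2/5.
x_2 − α = 31/10 − 3 = 1/10, so |x_2 − α| = 1/10.
Ratio = (1/10) / (2/5) = 1/4.

1/4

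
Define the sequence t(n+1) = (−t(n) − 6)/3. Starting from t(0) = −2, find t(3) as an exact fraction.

−40/27

t(1) = (−(−2) − 6)/3 = −4/3.
t(2) = (−(−4/3) − 6)/3 = −14/9.
t(3) = (−(−14/9) − 6)/3 = −40/27.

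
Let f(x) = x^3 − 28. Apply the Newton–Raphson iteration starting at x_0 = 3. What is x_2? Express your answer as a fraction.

413465/136161

f'(x) = 3x^2.
f(3) = −1, f'(3) = 27, so x_1 = 3 − (−1)/27 = 82/27.
f(82/27) = 244/19683, f'(82/27) = 6724/243, so x_2 = (82/27) − (244/19683)/(6724/243) = 413465/136161.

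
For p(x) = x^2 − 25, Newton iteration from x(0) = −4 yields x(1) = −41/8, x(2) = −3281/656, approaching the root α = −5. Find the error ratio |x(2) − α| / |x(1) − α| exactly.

1/82

x(1) − α = −41/8 − (−5) = −41/8 + 5 = −1/8, so |x(1) − α| = 1/8.
x(2) − α = −3281/656 − (−5) = −3281/656 + 5 = −1/656, so |x(2) − α| = 1/656.
Ratio = (1/656) / (1/8) = 1/82.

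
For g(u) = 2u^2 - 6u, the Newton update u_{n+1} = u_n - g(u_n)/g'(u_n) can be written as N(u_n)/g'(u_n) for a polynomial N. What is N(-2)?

g'(u) = 4u - 6.
N(u) = u·g'(u) - g(u) = u·(4u - 6) - (2u^2 - 6u) = 2u^2.
N(-2) = 8.

8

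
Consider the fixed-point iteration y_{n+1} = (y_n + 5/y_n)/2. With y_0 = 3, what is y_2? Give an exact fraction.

47/21

y_1 = (3 + 5/3)/2 = 7/3.
y_2 = (7/3 + 5/(7/3))/2 = 47/21.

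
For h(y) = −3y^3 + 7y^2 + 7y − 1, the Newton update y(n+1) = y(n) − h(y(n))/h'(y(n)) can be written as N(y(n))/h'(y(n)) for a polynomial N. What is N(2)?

−19

h'(y) = −9y^2 + 14y + 7.
N(y) = y·h'(y) − h(y) = y·(−9y^2 + 14y + 7) − (−3y^3 + 7y^2 + 7y − 1) = −6y^3 + 7y^2 + 1.
N(2) = −19.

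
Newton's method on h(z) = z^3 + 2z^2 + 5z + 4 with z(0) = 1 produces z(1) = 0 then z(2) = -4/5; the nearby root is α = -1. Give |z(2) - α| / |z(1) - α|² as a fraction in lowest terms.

1/5

z(1) - α = 0 - (-1) = 0 + 1 = 1, so |z(1) - α| = 1.
z(2) - α = -4/5 - (-1) = -4/5 + 1 = 1/5, so |z(2) - α| = 1/5.
|z(1) - α|² = 1.
Ratio = (1/5) / 1 = 1/5.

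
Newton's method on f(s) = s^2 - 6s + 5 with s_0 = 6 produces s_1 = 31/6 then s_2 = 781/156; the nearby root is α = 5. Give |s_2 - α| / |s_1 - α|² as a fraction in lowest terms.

s_1 - α = 31/6 - 5 = 1/6, so |s_1 - α| = 1/6.
s_2 - α = 781/156 - 5 = 1/156, so |s_2 - α| = 1/156.
|s_1 - α|² = 1/36.
Ratio = (1/156) / (1/36) = 3/13.

3/13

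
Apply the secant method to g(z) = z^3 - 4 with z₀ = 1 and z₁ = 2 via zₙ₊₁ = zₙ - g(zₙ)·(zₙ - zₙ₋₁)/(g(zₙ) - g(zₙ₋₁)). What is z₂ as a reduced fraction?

g(1) = -3, g(2) = 4. z₂ = 2 - 4·(2 - 1)/(4 - (-3)) = 10/7.

10/7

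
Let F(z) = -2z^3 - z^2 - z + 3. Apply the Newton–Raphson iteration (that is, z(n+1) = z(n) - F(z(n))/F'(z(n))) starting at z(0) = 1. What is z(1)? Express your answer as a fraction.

8/9

F'(z) = -6z^2 - 2z - 1.
F(1) = -1, F'(1) = -9, so z(1) = 1 - (-1)/(-9) = 8/9.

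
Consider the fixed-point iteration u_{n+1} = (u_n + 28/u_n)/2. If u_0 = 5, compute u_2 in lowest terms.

u_1 = (5 + 28/5)/2 = 53/10.
u_2 = (53/10 + 28/(53/10))/2 = 5609/1060.

5609/1060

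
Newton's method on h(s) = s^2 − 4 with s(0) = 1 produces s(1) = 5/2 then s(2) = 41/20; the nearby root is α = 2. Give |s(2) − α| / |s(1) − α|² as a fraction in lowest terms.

1/5

s(1) − α = 5/2 − 2 = 1/2, so |s(1) − α| = 1/2.
s(2) − α = 41/20 − 2 = 1/20, so |s(2) − α| = 1/20.
|s(1) − α|² = 1/4.
Ratio = (1/20) / (1/4) = 1/5.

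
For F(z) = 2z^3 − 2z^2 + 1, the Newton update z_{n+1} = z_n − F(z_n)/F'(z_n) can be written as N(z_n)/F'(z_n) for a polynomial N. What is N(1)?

1

F'(z) = 6z^2 − 4z.
N(z) = z·F'(z) − F(z) = z·(6z^2 − 4z) − (2z^3 − 2z^2 + 1) = 4z^3 − 2z^2 − 1.
N(1) = 1.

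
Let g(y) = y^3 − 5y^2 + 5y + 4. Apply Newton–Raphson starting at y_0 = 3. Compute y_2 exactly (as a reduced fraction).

g'(y) = 3y^2 − 10y + 5.
g(3) = 1, g'(3) = 2, so y_1 = 3 − 1/2 = 5/2.
g(5/2) = 7/8, g'(5/2) = −5/4, so y_2 = (5/2) − (7/8)/(−5/4) = 16/5.

16/5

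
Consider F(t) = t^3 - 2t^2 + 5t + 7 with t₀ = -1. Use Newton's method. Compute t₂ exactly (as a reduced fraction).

F'(t) = 3t^2 - 4t + 5.
F(-1) = -1, F'(-1) = 12, so t₁ = (-1) - (-1)/12 = -11/12.
F(-11/12) = -59/1728, F'(-11/12) = 179/16, so t₂ = (-11/12) - (-59/1728)/(179/16) = -8831/9666.

-8831/9666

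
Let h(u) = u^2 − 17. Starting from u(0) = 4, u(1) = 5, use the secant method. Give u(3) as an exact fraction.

h(4) = −1, h(5) = 8. u(2) = 5 − 8·(5 − 4)/(8 − (−1)) = 37/9.
h(5) = 8, h(37/9) = −8/81. u(3) = (37/9) − (−8/81)·((37/9) − 5)/((−8/81) − 8) = 169/41.

169/41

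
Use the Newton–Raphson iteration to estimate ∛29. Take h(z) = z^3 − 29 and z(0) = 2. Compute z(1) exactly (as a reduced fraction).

h'(z) = 3z^2.
h(2) = −21, h'(2) = 12, so z(1) = 2 − (−21)/12 = 15/4.

15/4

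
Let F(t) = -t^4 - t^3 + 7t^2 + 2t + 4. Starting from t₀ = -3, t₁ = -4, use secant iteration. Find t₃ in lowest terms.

F(-3) = 7, F(-4) = -84. t₂ = (-4) - (-84)·((-4) - (-3))/((-84) - 7) = -40/13.
F(-4) = -84, F(-40/13) = 103284/28561. t₃ = (-40/13) - (103284/28561)·((-40/13) - (-4))/((103284/28561) - (-84)) = -324794/104267.

-324794/104267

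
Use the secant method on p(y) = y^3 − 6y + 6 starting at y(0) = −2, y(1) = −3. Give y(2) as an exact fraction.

p(−2) = 10, p(−3) = −3. y(2) = (−3) − (−3)·((−3) − (−2))/((−3) − 10) = −36/13.

−36/13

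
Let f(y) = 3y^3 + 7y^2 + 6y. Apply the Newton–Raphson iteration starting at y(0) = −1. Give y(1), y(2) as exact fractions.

f'(y) = 9y^2 + 14y + 6.
f(−1) = −2, f'(−1) = 1, so y(1) = (−1) − (−2)/1 = 1.
f(1) = 16, f'(1) = 29, so y(2) = 1 − 16/29 = 13/29.

y(1) = 1, y(2) = 13/29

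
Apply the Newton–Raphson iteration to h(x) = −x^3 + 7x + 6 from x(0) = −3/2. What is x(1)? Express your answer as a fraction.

h'(x) = −3x^2 + 7.
h(−3/2) = −9/8, h'(−3/2) = 1/4, so x(1) = (−3/2) − (−9/8)/(1/4) = 3.

3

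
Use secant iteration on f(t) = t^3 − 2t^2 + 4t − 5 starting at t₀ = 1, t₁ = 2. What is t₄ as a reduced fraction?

3817873/2498699

f(1) = −2, f(2) = 3. t₂ = 2 − 3·(2 − 1)/(3 − (−2)) = 7/5.
f(2) = 3, f(7/5) = −72/125. t₃ = (7/5) − (−72/125)·((7/5) − 2)/((−72/125) − 3) = 223/149.
f(7/5) = −72/125, f(223/149) = −466128/3307949. t₄ = (223/149) − (−466128/3307949)·((223/149) − (7/5))/((−466128/3307949) − (−72/125)) = 3817873/2498699.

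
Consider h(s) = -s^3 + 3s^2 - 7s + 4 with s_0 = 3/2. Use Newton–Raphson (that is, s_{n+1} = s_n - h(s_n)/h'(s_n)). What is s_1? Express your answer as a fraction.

16/19

h'(s) = -3s^2 + 6s - 7.
h(3/2) = -25/8, h'(3/2) = -19/4, so s_1 = (3/2) - (-25/8)/(-19/4) = 16/19.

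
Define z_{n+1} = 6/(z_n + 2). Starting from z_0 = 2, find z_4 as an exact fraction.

z_1 = 6/(2 + 2) = 3/2.
z_2 = 6/(3/2 + 2) = 12/7.
z_3 = 6/(12/7 + 2) = 21/13.
z_4 = 6/(21/13 + 2) = 78/47.

78/47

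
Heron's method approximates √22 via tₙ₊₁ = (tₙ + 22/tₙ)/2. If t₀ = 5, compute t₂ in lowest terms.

t₁ = (5 + 22/5)/2 = 47/10.
t₂ = (47/10 + 22/(47/10))/2 = 4409/940.

4409/940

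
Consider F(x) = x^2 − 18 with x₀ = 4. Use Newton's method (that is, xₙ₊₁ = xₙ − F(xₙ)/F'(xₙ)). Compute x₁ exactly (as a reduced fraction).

F'(x) = 2x.
F(4) = −2, F'(4) = 8, so x₁ = 4 − (−2)/8 = 17/4.

17/4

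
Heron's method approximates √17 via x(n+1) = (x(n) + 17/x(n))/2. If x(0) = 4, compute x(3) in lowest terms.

x(1) = (4 + 17/4)/2 = 33/8.
x(2) = (33/8 + 17/(33/8))/2 = 2177/528.
x(3) = (2177/528 + 17/(2177/528))/2 = 9478657/2298912.

9478657/2298912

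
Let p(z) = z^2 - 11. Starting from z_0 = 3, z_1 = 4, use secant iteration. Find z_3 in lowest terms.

p(3) = -2, p(4) = 5. z_2 = 4 - 5·(4 - 3)/(5 - (-2)) = 23/7.
p(4) = 5, p(23/7) = -10/49. z_3 = (23/7) - (-10/49)·((23/7) - 4)/((-10/49) - 5) = 169/51.

169/51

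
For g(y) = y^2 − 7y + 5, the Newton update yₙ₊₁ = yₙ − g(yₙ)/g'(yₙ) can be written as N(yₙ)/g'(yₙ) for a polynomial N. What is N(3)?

g'(y) = 2y − 7.
N(y) = y·g'(y) − g(y) = y·(2y − 7) − (y^2 − 7y + 5) = y^2 − 5.
N(3) = 4.

4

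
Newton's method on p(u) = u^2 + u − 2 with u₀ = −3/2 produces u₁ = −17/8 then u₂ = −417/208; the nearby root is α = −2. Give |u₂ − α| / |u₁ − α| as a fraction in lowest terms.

u₁ − α = −17/8 − (−2) = −17/8 + 2 = −1/8, so |u₁ − α| = 1/8.
u₂ − α = −417/208 − (−2) = −417/208 + 2 = −1/208, so |u₂ − α| = 1/208.
Ratio = (1/208) / (1/8) = 1/26.

1/26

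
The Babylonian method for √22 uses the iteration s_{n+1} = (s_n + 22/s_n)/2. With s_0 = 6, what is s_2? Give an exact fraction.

1633/348

s_1 = (6 + 22/6)/2 = 29/6.
s_2 = (29/6 + 22/(29/6))/2 = 1633/348.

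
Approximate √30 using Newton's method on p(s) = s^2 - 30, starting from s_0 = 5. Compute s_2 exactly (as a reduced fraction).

p'(s) = 2s.
p(5) = -5, p'(5) = 10, so s_1 = 5 - (-5)/10 = 11/2.
p(11/2) = 1/4, p'(11/2) = 11, so s_2 = (11/2) - (1/4)/11 = 241/44.

241/44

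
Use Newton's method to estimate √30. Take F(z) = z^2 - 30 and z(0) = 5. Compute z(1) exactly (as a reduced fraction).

11/2

F'(z) = 2z.
F(5) = -5, F'(5) = 10, so z(1) = 5 - (-5)/10 = 11/2.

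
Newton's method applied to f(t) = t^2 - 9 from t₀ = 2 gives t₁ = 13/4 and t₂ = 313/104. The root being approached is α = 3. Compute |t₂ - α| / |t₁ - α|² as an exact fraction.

2/13

t₁ - α = 13/4 - 3 = 1/4, so |t₁ - α| = 1/4.
t₂ - α = 313/104 - 3 = 1/104, so |t₂ - α| = 1/104.
|t₁ - α|² = 1/16.
Ratio = (1/104) / (1/16) = 2/13.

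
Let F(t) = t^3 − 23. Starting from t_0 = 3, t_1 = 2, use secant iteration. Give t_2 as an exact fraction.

F(3) = 4, F(2) = −15. t_2 = 2 − (−15)·(2 − 3)/((−15) − 4) = 53/19.

53/19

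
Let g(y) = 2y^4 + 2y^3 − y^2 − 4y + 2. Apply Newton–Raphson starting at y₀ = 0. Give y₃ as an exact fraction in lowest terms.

87037/156320

g'(y) = 8y^3 + 6y^2 − 2y − 4.
g(0) = 2, g'(0) = −4, so y₁ = 0 − 2/(−4) = 1/2.
g(1/2) = 1/8, g'(1/2) = −5/2, so y₂ = (1/2) − (1/8)/(−5/2) = 11/20.
g(11/20) = 1061/80000, g'(11/20) = −977/500, so y₃ = (11/20) − (1061/80000)/(−977/500) = 87037/156320.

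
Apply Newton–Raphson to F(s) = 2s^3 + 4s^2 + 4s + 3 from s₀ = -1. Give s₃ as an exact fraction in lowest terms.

F'(s) = 6s^2 + 8s + 4.
F(-1) = 1, F'(-1) = 2, so s₁ = (-1) - 1/2 = -3/2.
F(-3/2) = -3/4, F'(-3/2) = 11/2, so s₂ = (-3/2) - (-3/4)/(11/2) = -15/11.
F(-15/11) = -117/1331, F'(-15/11) = 514/121, so s₃ = (-15/11) - (-117/1331)/(514/121) = -7593/5654.

-7593/5654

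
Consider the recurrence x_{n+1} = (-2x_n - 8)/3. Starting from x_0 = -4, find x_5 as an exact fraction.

x_1 = (-2·(-4) - 8)/3 = 0.
x_2 = (-2·0 - 8)/3 = -8/3.
x_3 = (-2·(-8/3) - 8)/3 = -8/9.
x_4 = (-2·(-8/9) - 8)/3 = -56/27.
x_5 = (-2·(-56/27) - 8)/3 = -104/81.

-104/81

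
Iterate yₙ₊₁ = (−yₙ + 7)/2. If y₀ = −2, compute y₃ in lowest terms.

y₁ = (−(−2) + 7)/2 = 9/2.
y₂ = (−(9/2) + 7)/2 = 5/4.
y₃ = (−(5/4) + 7)/2 = 23/8.

23/8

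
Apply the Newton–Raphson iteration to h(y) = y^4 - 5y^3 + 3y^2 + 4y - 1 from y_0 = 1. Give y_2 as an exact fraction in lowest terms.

h'(y) = 4y^3 - 15y^2 + 6y + 4.
h(1) = 2, h'(1) = -1, so y_1 = 1 - 2/(-1) = 3.
h(3) = -16, h'(3) = -5, so y_2 = 3 - (-16)/(-5) = -1/5.

-1/5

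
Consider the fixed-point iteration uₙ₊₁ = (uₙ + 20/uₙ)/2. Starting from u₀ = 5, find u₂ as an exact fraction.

u₁ = (5 + 20/5)/2 = 9/2.
u₂ = (9/2 + 20/(9/2))/2 = 161/36.

161/36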